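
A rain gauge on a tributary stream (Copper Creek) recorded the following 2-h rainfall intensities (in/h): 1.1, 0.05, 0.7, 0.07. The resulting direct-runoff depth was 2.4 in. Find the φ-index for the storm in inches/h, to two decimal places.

Only the 2 blocks with intensity above φ contribute runoff: 1.1, 0.7 in/h.
Σ(I−φ)·Δt = d  ⇒  (1.1+0.7 − 2φ)·2 = 2.4
φ = (1.800 − 2.4/2) / 2 = 0.30 in/h.

φ ≈ 0.30 in/h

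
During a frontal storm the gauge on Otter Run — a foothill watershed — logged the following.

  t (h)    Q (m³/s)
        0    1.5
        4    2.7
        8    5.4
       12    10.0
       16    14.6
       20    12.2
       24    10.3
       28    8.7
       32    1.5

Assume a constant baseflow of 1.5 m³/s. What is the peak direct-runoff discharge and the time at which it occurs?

Q_p = 13.1 m³/s at t = 16 h

Subtracting baseflow gives direct-runoff ordinates: 0.0, 1.2, 3.9, 8.5, 13.1, 10.7, 8.8, 7.2, 0.0 m³/s.
The maximum is 13.1 m³/s, occurring at the reading for t = 16 h.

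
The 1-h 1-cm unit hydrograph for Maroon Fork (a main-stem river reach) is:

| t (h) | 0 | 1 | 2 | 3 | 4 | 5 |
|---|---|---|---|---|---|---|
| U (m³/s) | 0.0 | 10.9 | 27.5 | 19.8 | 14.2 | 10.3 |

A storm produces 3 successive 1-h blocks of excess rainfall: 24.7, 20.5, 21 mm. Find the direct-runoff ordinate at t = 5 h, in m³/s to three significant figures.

By discrete convolution, Q_j = Σ (P_i / 10 mm) · U_{j−i}.
At t = 5 h (j=5): Q = (24.7/10)·10.3 + (20.5/10)·14.2 + (21/10)·19.8 = 96.1 m³/s.

Q ≈ 96.1 m³/s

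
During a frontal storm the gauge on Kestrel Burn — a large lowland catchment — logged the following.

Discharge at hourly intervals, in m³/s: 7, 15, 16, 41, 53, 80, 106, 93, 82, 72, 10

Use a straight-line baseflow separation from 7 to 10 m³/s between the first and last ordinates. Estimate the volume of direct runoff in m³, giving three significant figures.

Direct-runoff ordinates (Q − Q_b): 0.00, 7.70, 8.40, 33.10, 44.80, 71.50, 97.20, 83.90, 72.60, 62.30, 0.00 m³/s.
ΣQ_DR = 481.5 m³/s.
With Δt = 1 h = 3600 s, V = ΣQ_DR · Δt = 481.5 × 3600 = 1.73 × 10^6 m³.

V ≈ 1.73 × 10^6 m³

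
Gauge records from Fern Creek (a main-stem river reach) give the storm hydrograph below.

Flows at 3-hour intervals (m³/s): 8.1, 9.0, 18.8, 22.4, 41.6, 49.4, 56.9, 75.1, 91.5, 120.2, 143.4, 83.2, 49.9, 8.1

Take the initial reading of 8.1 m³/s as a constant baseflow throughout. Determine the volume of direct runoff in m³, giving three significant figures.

V ≈ 7.17 × 10^6 m³

Direct-runoff ordinates (Q − Q_b): 0.0, 0.9, 10.7, 14.3, 33.5, 41.3, 48.8, 67.0, 83.4, 112.1, 135.3, 75.1, 41.8, 0.0 m³/s.
ΣQ_DR = 664.2 m³/s.
With Δt = 3 h = 10800 s, V = ΣQ_DR · Δt = 664.2 × 10800 = 7.17 × 10^6 m³.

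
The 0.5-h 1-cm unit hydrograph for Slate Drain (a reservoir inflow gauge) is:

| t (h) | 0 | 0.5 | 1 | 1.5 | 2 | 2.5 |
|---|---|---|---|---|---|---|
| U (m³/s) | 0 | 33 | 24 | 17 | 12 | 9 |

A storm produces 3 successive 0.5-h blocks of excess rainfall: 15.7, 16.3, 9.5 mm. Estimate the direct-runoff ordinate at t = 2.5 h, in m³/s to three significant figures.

Q ≈ 49.8 m³/s

By discrete convolution, Q_j = Σ (P_i / 10 mm) · U_{j−i}.
At t = 2.5 h (j=5): Q = (15.7/10)·9 + (16.3/10)·12 + (9.5/10)·17 = 49.8 m³/s.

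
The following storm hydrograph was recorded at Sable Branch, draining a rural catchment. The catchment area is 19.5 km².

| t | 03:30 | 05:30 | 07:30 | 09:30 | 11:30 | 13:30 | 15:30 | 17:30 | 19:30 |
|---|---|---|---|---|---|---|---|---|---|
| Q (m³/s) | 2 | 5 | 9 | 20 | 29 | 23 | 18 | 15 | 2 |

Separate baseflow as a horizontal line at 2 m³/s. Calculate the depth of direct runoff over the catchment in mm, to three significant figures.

d ≈ 38.8 mm

Direct runoff: 0.0, 3.0, 7.0, 18.0, 27.0, 21.0, 16.0, 13.0, 0.0 m³/s; ΣQ_DR = 105.0 m³/s.
V = ΣQ_DR · Δt = 105.0 × 7200 s = 7.560 × 10^5 m³.
Over A = 19.5 km², depth = V / A = 38.8 mm.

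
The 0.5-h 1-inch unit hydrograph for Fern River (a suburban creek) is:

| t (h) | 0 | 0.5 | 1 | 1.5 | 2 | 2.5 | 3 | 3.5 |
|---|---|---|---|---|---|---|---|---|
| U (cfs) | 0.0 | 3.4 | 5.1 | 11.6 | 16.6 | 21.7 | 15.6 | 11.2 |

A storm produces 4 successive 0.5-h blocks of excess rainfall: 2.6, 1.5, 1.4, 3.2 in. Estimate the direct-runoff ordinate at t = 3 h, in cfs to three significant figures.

By discrete convolution, Q_j = Σ (P_i / 1 in) · U_{j−i}.
At t = 3 h (j=6): Q = (2.6/1)·15.6 + (1.5/1)·21.7 + (1.4/1)·16.6 + (3.2/1)·11.6 = 133 cfs.

Q ≈ 133 cfs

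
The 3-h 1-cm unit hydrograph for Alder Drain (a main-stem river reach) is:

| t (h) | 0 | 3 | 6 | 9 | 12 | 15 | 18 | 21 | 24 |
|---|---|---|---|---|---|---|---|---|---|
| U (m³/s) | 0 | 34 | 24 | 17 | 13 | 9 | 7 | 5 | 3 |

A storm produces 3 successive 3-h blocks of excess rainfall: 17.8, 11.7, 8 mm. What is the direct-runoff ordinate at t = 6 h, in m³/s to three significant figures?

By discrete convolution, Q_j = Σ (P_i / 10 mm) · U_{j−i}.
At t = 6 h (j=2): Q = (17.8/10)·24 + (11.7/10)·34 + (8/10)·0 = 82.5 m³/s.

Q ≈ 82.5 m³/s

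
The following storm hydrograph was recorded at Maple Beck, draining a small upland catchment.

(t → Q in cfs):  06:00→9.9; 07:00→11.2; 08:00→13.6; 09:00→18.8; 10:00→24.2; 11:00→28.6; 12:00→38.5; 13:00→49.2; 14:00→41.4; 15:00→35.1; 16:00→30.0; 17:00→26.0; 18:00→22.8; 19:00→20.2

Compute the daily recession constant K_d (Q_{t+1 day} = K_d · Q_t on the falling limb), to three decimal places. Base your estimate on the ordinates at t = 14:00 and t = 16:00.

Between t = 14:00 and t = 16:00 the flow falls from 41.4 to 30.0 cfs over 2×1 h = 2 h.
Per-interval ratio K = (30.0/41.4)^(1/2) = 0.8513; K_d = K^(24/1) = 0.021.

K_d ≈ 0.021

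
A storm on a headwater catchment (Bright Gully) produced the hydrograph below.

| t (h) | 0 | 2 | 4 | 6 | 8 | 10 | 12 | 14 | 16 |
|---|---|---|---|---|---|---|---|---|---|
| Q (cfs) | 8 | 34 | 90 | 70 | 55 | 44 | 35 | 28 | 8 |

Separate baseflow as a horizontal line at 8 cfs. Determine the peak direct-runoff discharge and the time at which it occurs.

Subtracting baseflow gives direct-runoff ordinates: 0.0, 26.0, 82.0, 62.0, 47.0, 36.0, 27.0, 20.0, 0.0 cfs.
The maximum is 82.0 cfs, occurring at the reading for t = 4 h.

Q_p = 82.0 cfs at t = 4 h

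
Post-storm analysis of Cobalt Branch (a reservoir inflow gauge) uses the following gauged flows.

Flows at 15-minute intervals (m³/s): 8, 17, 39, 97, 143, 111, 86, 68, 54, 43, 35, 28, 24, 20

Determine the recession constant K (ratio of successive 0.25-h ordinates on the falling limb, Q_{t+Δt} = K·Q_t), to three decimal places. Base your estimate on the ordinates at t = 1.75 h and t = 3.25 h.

Using the recession-limb readings at t = 1.75 h and t = 3.25 h: Q falls from 68 to 20 m³/s over 6 intervals.
K = (Q₂/Q₁)^(1/6) = (20/68)^(1/6) = 0.815.

K ≈ 0.815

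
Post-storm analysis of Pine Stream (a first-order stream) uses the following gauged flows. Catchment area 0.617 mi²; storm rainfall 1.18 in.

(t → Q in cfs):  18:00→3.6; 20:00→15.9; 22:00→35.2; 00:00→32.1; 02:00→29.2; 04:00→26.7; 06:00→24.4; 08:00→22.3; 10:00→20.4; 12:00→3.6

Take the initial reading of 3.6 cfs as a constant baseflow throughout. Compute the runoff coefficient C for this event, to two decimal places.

C ≈ 0.76

ΣQ_DR = 177.4 cfs; V = ΣQ_DR·Δt = 1.277 × 10^6 ft³.
Runoff depth d = V / A = 0.8911 in.
C = d / P = 0.8911 / 1.18 = 0.76.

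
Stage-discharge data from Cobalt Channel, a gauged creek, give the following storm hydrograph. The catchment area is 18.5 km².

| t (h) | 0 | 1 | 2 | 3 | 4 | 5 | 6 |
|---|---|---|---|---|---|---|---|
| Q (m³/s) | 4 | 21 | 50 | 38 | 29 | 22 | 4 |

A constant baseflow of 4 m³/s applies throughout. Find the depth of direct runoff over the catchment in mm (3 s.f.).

Direct runoff: 0.0, 17.0, 46.0, 34.0, 25.0, 18.0, 0.0 m³/s; ΣQ_DR = 140.0 m³/s.
V = ΣQ_DR · Δt = 140.0 × 3600 s = 5.040 × 10^5 m³.
Over A = 18.5 km², depth = V / A = 27.2 mm.

d ≈ 27.2 mm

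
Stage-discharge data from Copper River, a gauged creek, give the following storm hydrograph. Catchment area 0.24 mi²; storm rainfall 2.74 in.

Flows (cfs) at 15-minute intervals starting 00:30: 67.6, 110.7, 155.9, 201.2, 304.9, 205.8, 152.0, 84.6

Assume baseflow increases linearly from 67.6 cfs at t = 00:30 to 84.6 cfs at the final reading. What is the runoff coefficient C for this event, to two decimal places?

ΣQ_DR = 673.9 cfs; V = ΣQ_DR·Δt = 6.065 × 10^5 ft³.
Runoff depth d = V / A = 1.088 in.
C = d / P = 1.088 / 2.74 = 0.40.

C ≈ 0.40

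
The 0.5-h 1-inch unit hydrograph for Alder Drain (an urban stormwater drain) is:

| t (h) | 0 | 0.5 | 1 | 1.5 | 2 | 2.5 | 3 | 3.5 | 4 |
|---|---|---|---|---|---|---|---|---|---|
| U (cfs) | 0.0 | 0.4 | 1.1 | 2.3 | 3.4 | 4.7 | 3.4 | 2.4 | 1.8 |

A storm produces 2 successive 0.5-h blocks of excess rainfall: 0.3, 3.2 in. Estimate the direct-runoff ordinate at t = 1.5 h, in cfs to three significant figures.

By discrete convolution, Q_j = Σ (P_i / 1 in) · U_{j−i}.
At t = 1.5 h (j=3): Q = (0.3/1)·2.3 + (3.2/1)·1.1 = 4.21 cfs.

Q ≈ 4.21 cfs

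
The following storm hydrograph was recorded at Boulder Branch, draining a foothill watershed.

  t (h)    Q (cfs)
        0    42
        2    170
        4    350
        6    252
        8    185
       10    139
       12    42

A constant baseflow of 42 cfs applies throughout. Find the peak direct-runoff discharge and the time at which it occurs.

Q_p = 308.0 cfs at t = 4 h

Subtracting baseflow gives direct-runoff ordinates: 0.0, 128.0, 308.0, 210.0, 143.0, 97.0, 0.0 cfs.
The maximum is 308.0 cfs, occurring at the reading for t = 4 h.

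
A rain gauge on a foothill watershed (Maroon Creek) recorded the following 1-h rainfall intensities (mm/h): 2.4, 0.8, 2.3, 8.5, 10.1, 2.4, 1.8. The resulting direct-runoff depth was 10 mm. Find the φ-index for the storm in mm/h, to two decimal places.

Only the 2 blocks with intensity above φ contribute runoff: 8.5, 10.1 mm/h.
Σ(I−φ)·Δt = d  ⇒  (8.5+10.1 − 2φ)·1 = 10
φ = (18.60 − 10/1) / 2 = 4.30 mm/h.

φ ≈ 4.30 mm/h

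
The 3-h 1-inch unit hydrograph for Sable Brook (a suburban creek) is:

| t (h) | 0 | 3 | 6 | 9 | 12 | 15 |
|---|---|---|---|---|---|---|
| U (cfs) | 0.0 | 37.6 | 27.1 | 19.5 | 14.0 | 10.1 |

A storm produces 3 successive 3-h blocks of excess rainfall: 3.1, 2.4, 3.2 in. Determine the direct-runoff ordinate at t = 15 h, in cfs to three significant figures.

By discrete convolution, Q_j = Σ (P_i / 1 in) · U_{j−i}.
At t = 15 h (j=5): Q = (3.1/1)·10.1 + (2.4/1)·14.0 + (3.2/1)·19.5 = 127 cfs.

Q ≈ 127 cfs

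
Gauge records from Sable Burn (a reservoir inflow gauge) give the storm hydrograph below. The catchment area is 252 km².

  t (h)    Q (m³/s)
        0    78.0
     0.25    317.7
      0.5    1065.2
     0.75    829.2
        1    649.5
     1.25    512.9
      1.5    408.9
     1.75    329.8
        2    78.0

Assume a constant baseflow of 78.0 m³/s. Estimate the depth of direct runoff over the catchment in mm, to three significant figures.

Direct runoff: 0.0, 239.7, 987.2, 751.2, 571.5, 434.9, 330.9, 251.8, 0.0 m³/s; ΣQ_DR = 3567 m³/s.
V = ΣQ_DR · Δt = 3567 × 900 s = 3.210 × 10^6 m³.
Over A = 252 km², depth = V / A = 12.7 mm.

d ≈ 12.7 mm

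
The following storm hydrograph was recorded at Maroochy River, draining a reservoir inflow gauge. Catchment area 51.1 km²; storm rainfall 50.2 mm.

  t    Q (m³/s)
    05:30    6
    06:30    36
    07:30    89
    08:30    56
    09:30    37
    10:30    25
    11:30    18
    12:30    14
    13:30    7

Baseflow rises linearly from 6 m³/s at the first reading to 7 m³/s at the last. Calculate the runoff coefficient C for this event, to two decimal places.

C ≈ 0.32

ΣQ_DR = 229.5 m³/s; V = ΣQ_DR·Δt = 8.262 × 10^5 m³.
Runoff depth d = V / A = 16.17 mm.
C = d / P = 16.17 / 50.2 = 0.32.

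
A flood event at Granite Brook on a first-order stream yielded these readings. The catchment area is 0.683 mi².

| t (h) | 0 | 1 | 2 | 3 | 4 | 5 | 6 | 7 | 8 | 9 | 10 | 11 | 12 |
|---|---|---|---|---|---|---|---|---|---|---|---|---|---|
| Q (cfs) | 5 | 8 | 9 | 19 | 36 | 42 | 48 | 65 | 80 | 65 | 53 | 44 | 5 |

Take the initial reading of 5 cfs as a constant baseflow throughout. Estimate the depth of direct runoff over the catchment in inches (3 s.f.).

Direct runoff: 0.0, 3.0, 4.0, 14.0, 31.0, 37.0, 43.0, 60.0, 75.0, 60.0, 48.0, 39.0, 0.0 cfs; ΣQ_DR = 414.0 cfs.
V = ΣQ_DR · Δt = 414.0 × 3600 s = 1.490 × 10^6 ft³.
Over A = 0.683 mi², depth = V / A = 0.939 in.

d ≈ 0.939 in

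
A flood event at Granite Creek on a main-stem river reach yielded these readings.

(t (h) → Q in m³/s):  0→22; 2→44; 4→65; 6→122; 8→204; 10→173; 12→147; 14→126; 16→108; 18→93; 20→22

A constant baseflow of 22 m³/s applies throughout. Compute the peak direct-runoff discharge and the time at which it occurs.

Q_p = 182.0 m³/s at t = 8 h

Subtracting baseflow gives direct-runoff ordinates: 0.0, 22.0, 43.0, 100.0, 182.0, 151.0, 125.0, 104.0, 86.0, 71.0, 0.0 m³/s.
The maximum is 182.0 m³/s, occurring at the reading for t = 8 h.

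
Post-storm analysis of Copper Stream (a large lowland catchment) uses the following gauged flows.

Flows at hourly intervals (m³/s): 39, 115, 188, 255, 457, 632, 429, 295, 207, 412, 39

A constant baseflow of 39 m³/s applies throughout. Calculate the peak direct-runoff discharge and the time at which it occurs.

Q_p = 593.0 m³/s at t = 5 h

Subtracting baseflow gives direct-runoff ordinates: 0.0, 76.0, 149.0, 216.0, 418.0, 593.0, 390.0, 256.0, 168.0, 373.0, 0.0 m³/s.
The maximum is 593.0 m³/s, occurring at the reading for t = 5 h.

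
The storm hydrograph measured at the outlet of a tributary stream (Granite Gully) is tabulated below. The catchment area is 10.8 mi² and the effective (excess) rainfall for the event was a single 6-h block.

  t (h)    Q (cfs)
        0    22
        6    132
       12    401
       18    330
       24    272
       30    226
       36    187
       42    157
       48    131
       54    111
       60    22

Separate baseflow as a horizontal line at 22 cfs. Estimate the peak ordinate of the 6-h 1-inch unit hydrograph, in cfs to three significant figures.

U_p ≈ 252 cfs

Direct runoff: 0.0, 110.0, 379.0, 308.0, 250.0, 204.0, 165.0, 135.0, 109.0, 89.0, 0.0 cfs; ΣQ_DR = 1749 cfs, peak = 379.0 cfs.
Runoff depth d = ΣQ_DR·Δt / A = 1749 × 21600 / (10.8 mi²) = 1.506 in.
The 1-inch UH is the DRH scaled by (1 in)/d, so U_p = 379.0 × 1/1.506 = 252 cfs.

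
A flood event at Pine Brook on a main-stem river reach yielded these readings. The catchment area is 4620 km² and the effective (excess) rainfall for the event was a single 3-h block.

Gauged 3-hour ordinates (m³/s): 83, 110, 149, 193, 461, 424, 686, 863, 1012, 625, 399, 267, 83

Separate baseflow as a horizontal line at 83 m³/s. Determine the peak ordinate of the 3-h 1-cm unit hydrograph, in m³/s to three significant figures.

U_p ≈ 929 m³/s

Direct runoff: 0.0, 27.0, 66.0, 110.0, 378.0, 341.0, 603.0, 780.0, 929.0, 542.0, 316.0, 184.0, 0.0 m³/s; ΣQ_DR = 4276 m³/s, peak = 929.0 m³/s.
Runoff depth d = ΣQ_DR·Δt / A = 4276 × 10800 / (4620 km²) = 9.996 mm.
The 1-cm UH is the DRH scaled by (10 mm)/d, so U_p = 929.0 × 10/9.996 = 929 m³/s.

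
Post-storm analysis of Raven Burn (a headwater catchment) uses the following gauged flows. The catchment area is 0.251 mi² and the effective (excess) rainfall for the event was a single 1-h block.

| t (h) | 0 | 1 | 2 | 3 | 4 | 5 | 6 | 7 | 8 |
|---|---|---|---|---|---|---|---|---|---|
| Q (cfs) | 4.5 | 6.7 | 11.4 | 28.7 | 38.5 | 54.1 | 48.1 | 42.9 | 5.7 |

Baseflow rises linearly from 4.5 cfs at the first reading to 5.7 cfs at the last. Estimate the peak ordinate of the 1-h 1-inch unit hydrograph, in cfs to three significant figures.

Direct runoff: 0.00, 2.05, 6.60, 23.75, 33.40, 48.85, 42.70, 37.35, 0.00 cfs; ΣQ_DR = 194.7 cfs, peak = 48.85 cfs.
Runoff depth d = ΣQ_DR·Δt / A = 194.7 × 3600 / (0.251 mi²) = 1.202 in.
The 1-inch UH is the DRH scaled by (1 in)/d, so U_p = 48.85 × 1/1.202 = 40.6 cfs.

U_p ≈ 40.6 cfs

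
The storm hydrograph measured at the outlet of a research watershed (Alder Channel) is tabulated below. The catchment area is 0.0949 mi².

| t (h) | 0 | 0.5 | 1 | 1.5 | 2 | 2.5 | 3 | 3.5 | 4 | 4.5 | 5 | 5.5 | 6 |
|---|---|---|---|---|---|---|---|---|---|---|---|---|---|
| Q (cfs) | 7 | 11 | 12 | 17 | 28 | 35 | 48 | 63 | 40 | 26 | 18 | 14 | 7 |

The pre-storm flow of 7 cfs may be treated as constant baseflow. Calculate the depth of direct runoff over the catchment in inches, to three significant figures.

d ≈ 1.92 in

Direct runoff: 0.0, 4.0, 5.0, 10.0, 21.0, 28.0, 41.0, 56.0, 33.0, 19.0, 11.0, 7.0, 0.0 cfs; ΣQ_DR = 235.0 cfs.
V = ΣQ_DR · Δt = 235.0 × 1800 s = 4.230 × 10^5 ft³.
Over A = 0.0949 mi², depth = V / A = 1.92 in.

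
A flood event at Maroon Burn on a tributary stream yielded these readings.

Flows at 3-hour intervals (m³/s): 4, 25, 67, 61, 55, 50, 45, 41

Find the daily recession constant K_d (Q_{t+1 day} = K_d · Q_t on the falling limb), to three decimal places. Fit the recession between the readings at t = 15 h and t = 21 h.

K_d ≈ 0.452

Between t = 15 h and t = 21 h the flow falls from 50 to 41 m³/s over 2×3 h = 6 h.
Per-interval ratio K = (41/50)^(1/2) = 0.9055; K_d = K^(24/3) = 0.452.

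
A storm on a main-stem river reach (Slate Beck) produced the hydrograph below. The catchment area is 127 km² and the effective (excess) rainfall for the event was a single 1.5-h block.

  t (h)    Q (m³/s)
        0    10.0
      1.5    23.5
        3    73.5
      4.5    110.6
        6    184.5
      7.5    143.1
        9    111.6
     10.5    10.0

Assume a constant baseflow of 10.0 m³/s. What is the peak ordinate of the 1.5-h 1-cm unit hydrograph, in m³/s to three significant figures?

Direct runoff: 0.0, 13.5, 63.5, 100.6, 174.5, 133.1, 101.6, 0.0 m³/s; ΣQ_DR = 586.8 m³/s, peak = 174.5 m³/s.
Runoff depth d = ΣQ_DR·Δt / A = 586.8 × 5400 / (127 km²) = 24.95 mm.
The 1-cm UH is the DRH scaled by (10 mm)/d, so U_p = 174.5 × 10/24.95 = 69.9 m³/s.

U_p ≈ 69.9 m³/s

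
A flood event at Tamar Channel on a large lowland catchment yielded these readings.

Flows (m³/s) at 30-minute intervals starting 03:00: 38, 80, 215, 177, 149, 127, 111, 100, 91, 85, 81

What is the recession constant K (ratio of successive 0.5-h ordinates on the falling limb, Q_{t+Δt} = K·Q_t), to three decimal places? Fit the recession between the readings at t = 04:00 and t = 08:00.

K ≈ 0.885

Using the recession-limb readings at t = 04:00 and t = 08:00: Q falls from 215 to 81 m³/s over 8 intervals.
K = (Q₂/Q₁)^(1/8) = (81/215)^(1/8) = 0.885.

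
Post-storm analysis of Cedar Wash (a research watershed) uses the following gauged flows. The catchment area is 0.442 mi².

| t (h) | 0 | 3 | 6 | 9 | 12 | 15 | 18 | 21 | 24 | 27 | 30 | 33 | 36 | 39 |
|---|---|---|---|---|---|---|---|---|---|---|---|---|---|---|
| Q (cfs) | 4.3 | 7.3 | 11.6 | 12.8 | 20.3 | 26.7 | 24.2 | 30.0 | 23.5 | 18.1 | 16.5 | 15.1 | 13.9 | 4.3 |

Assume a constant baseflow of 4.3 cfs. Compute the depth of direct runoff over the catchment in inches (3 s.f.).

d ≈ 1.77 in

Direct runoff: 0.0, 3.0, 7.3, 8.5, 16.0, 22.4, 19.9, 25.7, 19.2, 13.8, 12.2, 10.8, 9.6, 0.0 cfs; ΣQ_DR = 168.4 cfs.
V = ΣQ_DR · Δt = 168.4 × 10800 s = 1.819 × 10^6 ft³.
Over A = 0.442 mi², depth = V / A = 1.77 in.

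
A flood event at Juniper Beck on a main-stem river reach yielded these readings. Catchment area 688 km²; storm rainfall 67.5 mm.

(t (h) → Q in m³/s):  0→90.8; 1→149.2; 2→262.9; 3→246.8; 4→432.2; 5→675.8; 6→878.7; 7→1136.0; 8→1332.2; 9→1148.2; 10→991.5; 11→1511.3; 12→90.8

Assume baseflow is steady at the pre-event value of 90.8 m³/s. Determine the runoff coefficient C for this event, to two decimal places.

C ≈ 0.60

ΣQ_DR = 7766 m³/s; V = ΣQ_DR·Δt = 2.796 × 10^7 m³.
Runoff depth d = V / A = 40.64 mm.
C = d / P = 40.64 / 67.5 = 0.60.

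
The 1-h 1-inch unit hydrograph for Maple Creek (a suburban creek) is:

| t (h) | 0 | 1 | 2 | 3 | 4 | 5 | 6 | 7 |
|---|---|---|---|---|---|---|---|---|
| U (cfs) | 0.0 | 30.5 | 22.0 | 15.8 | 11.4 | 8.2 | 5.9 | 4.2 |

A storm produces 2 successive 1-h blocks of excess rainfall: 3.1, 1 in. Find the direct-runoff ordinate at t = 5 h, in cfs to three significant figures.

Q ≈ 36.8 cfs

By discrete convolution, Q_j = Σ (P_i / 1 in) · U_{j−i}.
At t = 5 h (j=5): Q = (3.1/1)·8.2 + (1/1)·11.4 = 36.8 cfs.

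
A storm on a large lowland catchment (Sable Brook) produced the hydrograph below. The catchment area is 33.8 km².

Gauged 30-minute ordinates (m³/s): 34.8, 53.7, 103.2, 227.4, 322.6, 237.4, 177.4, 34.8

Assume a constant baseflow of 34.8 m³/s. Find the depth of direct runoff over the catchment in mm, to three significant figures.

d ≈ 48.6 mm

Direct runoff: 0.0, 18.9, 68.4, 192.6, 287.8, 202.6, 142.6, 0.0 m³/s; ΣQ_DR = 912.9 m³/s.
V = ΣQ_DR · Δt = 912.9 × 1800 s = 1.643 × 10^6 m³.
Over A = 33.8 km², depth = V / A = 48.6 mm.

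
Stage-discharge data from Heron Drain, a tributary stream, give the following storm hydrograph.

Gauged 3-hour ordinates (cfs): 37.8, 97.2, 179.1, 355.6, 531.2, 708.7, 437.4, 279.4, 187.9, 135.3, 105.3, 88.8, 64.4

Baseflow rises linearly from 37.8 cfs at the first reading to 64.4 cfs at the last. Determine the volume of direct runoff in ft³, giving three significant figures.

V ≈ 2.75 × 10^7 ft³

Direct-runoff ordinates (Q − Q_b): 0.00, 57.18, 136.87, 311.15, 484.53, 659.82, 386.30, 226.08, 132.37, 77.55, 45.33, 26.62, 0.00 cfs.
ΣQ_DR = 2544 cfs.
With Δt = 3 h = 10800 s, V = ΣQ_DR · Δt = 2544 × 10800 = 2.75 × 10^7 ft³.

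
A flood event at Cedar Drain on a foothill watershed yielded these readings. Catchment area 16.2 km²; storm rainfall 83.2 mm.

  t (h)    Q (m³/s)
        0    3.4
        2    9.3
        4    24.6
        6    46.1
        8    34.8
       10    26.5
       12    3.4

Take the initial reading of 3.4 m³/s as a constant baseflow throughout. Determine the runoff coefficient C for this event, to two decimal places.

ΣQ_DR = 124.3 m³/s; V = ΣQ_DR·Δt = 8.950 × 10^5 m³.
Runoff depth d = V / A = 55.24 mm.
C = d / P = 55.24 / 83.2 = 0.66.

C ≈ 0.66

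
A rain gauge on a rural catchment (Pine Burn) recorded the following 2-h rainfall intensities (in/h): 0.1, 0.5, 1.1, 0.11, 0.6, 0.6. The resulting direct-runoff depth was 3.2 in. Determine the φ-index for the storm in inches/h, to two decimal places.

Only the 4 blocks with intensity above φ contribute runoff: 0.5, 1.1, 0.6, 0.6 in/h.
Σ(I−φ)·Δt = d  ⇒  (0.5+1.1+0.6+0.6 − 4φ)·2 = 3.2
φ = (2.800 − 3.2/2) / 4 = 0.30 in/h.

φ ≈ 0.30 in/h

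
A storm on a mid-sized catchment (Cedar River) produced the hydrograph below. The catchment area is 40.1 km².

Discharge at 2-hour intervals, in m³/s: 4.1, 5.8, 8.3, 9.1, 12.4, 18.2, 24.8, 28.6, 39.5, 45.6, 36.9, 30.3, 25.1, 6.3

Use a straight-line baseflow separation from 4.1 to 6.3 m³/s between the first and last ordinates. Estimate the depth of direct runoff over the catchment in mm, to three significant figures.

Direct runoff: 0.00, 1.53, 3.86, 4.49, 7.62, 13.25, 19.68, 23.32, 34.05, 39.98, 31.11, 24.34, 18.97, 0.00 m³/s; ΣQ_DR = 222.2 m³/s.
V = ΣQ_DR · Δt = 222.2 × 7200 s = 1.600 × 10^6 m³.
Over A = 40.1 km², depth = V / A = 39.9 mm.

d ≈ 39.9 mm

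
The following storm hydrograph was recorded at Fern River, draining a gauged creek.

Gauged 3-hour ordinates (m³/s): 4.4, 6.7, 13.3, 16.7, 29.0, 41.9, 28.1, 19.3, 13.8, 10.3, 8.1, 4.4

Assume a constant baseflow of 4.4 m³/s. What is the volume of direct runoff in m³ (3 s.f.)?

Direct-runoff ordinates (Q − Q_b): 0.0, 2.3, 8.9, 12.3, 24.6, 37.5, 23.7, 14.9, 9.4, 5.9, 3.7, 0.0 m³/s.
ΣQ_DR = 143.2 m³/s.
With Δt = 3 h = 10800 s, V = ΣQ_DR · Δt = 143.2 × 10800 = 1.55 × 10^6 m³.

V ≈ 1.55 × 10^6 m³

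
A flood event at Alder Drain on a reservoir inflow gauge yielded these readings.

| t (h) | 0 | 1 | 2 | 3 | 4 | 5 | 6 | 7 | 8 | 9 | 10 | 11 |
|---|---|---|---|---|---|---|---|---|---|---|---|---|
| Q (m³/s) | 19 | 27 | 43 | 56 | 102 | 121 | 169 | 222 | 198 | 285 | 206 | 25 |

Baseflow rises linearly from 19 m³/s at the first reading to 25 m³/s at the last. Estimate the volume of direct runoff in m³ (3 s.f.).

Direct-runoff ordinates (Q − Q_b): 0.00, 7.45, 22.91, 35.36, 80.82, 99.27, 146.73, 199.18, 174.64, 261.09, 181.55, 0.00 m³/s.
ΣQ_DR = 1209 m³/s.
With Δt = 1 h = 3600 s, V = ΣQ_DR · Δt = 1209 × 3600 = 4.35 × 10^6 m³.

V ≈ 4.35 × 10^6 m³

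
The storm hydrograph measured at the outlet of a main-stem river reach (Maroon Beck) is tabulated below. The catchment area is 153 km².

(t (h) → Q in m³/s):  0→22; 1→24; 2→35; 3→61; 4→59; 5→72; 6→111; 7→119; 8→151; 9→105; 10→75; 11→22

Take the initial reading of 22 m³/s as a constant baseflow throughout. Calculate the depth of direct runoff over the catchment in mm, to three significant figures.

d ≈ 13.9 mm

Direct runoff: 0.0, 2.0, 13.0, 39.0, 37.0, 50.0, 89.0, 97.0, 129.0, 83.0, 53.0, 0.0 m³/s; ΣQ_DR = 592.0 m³/s.
V = ΣQ_DR · Δt = 592.0 × 3600 s = 2.131 × 10^6 m³.
Over A = 153 km², depth = V / A = 13.9 mm.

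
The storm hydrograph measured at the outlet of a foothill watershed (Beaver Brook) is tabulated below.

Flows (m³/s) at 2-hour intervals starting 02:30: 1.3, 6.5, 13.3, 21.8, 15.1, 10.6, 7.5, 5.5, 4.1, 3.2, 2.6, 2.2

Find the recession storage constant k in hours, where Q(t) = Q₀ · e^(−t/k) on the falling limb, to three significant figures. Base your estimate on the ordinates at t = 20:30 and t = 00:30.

k ≈ 10.7 h

On the falling limb, Q drops from 3.2 to 2.2 m³/s between t = 20:30 and t = 00:30 (Δt = 4 h).
k = −Δt / ln(Q₂/Q₁) = −4 / ln(2.2/3.2) = 10.7 h.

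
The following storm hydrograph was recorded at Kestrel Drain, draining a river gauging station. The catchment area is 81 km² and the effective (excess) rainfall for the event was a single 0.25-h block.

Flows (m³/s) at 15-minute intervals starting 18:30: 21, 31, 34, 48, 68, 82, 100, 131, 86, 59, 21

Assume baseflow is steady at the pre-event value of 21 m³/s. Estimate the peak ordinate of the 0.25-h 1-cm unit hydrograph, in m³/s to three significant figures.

U_p ≈ 220 m³/s

Direct runoff: 0.0, 10.0, 13.0, 27.0, 47.0, 61.0, 79.0, 110.0, 65.0, 38.0, 0.0 m³/s; ΣQ_DR = 450.0 m³/s, peak = 110.0 m³/s.
Runoff depth d = ΣQ_DR·Δt / A = 450.0 × 900 / (81 km²) = 5.000 mm.
The 1-cm UH is the DRH scaled by (10 mm)/d, so U_p = 110.0 × 10/5.000 = 220 m³/s.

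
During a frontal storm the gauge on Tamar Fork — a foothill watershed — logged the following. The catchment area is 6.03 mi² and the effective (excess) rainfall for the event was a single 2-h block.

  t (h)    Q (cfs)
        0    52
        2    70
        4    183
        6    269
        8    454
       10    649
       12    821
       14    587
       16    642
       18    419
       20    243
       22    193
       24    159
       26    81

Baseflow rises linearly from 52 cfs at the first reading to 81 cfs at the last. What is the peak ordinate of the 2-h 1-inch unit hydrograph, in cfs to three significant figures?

U_p ≈ 378 cfs

Direct runoff: 0.00, 15.77, 126.54, 210.31, 393.08, 585.85, 755.62, 519.38, 572.15, 346.92, 168.69, 116.46, 80.23, 0.00 cfs; ΣQ_DR = 3891 cfs, peak = 755.62 cfs.
Runoff depth d = ΣQ_DR·Δt / A = 3891 × 7200 / (6.03 mi²) = 2.000 in.
The 1-inch UH is the DRH scaled by (1 in)/d, so U_p = 755.62 × 1/2.000 = 378 cfs.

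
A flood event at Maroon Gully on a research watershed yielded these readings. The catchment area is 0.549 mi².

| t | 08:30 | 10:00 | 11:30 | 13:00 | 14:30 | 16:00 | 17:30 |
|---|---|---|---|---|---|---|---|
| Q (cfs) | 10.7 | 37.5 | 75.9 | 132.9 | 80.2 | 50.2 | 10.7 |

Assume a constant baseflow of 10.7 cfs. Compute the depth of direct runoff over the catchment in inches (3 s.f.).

d ≈ 1.37 in

Direct runoff: 0.0, 26.8, 65.2, 122.2, 69.5, 39.5, 0.0 cfs; ΣQ_DR = 323.2 cfs.
V = ΣQ_DR · Δt = 323.2 × 5400 s = 1.745 × 10^6 ft³.
Over A = 0.549 mi², depth = V / A = 1.37 in.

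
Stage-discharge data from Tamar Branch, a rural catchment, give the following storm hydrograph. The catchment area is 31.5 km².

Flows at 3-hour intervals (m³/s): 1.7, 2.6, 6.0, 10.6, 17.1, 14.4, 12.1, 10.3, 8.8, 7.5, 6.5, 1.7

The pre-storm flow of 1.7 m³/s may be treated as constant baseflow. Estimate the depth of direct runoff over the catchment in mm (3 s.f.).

d ≈ 27.1 mm

Direct runoff: 0.0, 0.9, 4.3, 8.9, 15.4, 12.7, 10.4, 8.6, 7.1, 5.8, 4.8, 0.0 m³/s; ΣQ_DR = 78.90 m³/s.
V = ΣQ_DR · Δt = 78.90 × 10800 s = 8.521 × 10^5 m³.
Over A = 31.5 km², depth = V / A = 27.1 mm.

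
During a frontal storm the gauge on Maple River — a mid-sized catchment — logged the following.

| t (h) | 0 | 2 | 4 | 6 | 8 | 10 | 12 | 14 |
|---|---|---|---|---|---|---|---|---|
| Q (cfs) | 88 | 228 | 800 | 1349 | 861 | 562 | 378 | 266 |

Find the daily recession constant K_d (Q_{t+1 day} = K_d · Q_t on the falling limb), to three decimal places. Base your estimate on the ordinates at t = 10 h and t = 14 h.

Between t = 10 h and t = 14 h the flow falls from 562 to 266 cfs over 2×2 h = 4 h.
Per-interval ratio K = (266/562)^(1/2) = 0.6880; K_d = K^(24/2) = 0.011.

K_d ≈ 0.011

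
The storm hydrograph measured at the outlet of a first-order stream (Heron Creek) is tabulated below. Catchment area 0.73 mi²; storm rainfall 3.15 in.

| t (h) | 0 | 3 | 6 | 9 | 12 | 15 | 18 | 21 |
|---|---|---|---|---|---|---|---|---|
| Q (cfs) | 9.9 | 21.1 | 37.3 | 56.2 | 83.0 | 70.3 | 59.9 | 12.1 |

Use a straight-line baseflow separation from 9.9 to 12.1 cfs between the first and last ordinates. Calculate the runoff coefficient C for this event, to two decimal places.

ΣQ_DR = 261.8 cfs; V = ΣQ_DR·Δt = 2.827 × 10^6 ft³.
Runoff depth d = V / A = 1.667 in.
C = d / P = 1.667 / 3.15 = 0.53.

C ≈ 0.53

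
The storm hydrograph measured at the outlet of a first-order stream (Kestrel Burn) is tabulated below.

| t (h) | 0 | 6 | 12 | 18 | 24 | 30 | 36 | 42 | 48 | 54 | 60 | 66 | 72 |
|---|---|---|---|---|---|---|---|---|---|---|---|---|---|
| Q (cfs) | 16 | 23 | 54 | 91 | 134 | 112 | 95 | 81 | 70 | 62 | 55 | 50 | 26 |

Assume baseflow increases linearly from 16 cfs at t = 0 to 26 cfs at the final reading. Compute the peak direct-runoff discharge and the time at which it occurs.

Subtracting baseflow gives direct-runoff ordinates: 0.00, 6.17, 36.33, 72.50, 114.67, 91.83, 74.00, 59.17, 47.33, 38.50, 30.67, 24.83, 0.00 cfs.
The maximum is 114.67 cfs, occurring at the reading for t = 24 h.

Q_p = 114.67 cfs at t = 24 h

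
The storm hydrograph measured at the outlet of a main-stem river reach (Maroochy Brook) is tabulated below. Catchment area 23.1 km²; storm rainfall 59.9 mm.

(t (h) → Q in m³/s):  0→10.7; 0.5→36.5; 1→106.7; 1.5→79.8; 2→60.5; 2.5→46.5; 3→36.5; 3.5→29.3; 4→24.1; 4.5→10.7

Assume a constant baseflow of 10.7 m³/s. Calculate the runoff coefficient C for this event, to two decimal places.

C ≈ 0.43

ΣQ_DR = 334.3 m³/s; V = ΣQ_DR·Δt = 6.017 × 10^5 m³.
Runoff depth d = V / A = 26.05 mm.
C = d / P = 26.05 / 59.9 = 0.43.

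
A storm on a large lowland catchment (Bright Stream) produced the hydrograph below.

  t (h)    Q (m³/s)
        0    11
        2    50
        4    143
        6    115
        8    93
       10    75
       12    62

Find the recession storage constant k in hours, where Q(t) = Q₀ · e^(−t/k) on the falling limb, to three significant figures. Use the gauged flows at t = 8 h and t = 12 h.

On the falling limb, Q drops from 93 to 62 m³/s between t = 8 h and t = 12 h (Δt = 4 h).
k = −Δt / ln(Q₂/Q₁) = −4 / ln(62/93) = 9.87 h.

k ≈ 9.87 h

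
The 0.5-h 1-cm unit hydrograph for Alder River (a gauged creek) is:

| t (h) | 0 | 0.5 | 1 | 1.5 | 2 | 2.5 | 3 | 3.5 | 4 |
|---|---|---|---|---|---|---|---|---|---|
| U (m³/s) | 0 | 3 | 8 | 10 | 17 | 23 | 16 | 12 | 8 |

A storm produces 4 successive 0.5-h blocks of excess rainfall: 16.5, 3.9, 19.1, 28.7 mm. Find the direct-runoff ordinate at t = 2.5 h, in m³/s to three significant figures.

By discrete convolution, Q_j = Σ (P_i / 10 mm) · U_{j−i}.
At t = 2.5 h (j=5): Q = (16.5/10)·23 + (3.9/10)·17 + (19.1/10)·10 + (28.7/10)·8 = 86.6 m³/s.

Q ≈ 86.6 m³/s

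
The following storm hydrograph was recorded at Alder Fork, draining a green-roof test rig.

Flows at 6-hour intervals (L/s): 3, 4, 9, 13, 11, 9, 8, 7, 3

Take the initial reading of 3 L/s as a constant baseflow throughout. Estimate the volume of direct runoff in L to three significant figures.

V ≈ 8.64 × 10^5 L

Direct-runoff ordinates (Q − Q_b): 0.0, 1.0, 6.0, 10.0, 8.0, 6.0, 5.0, 4.0, 0.0 L/s.
ΣQ_DR = 40.00 L/s.
With Δt = 6 h = 21600 s, V = ΣQ_DR · Δt = 40.00 × 21600 = 8.64 × 10^5 L.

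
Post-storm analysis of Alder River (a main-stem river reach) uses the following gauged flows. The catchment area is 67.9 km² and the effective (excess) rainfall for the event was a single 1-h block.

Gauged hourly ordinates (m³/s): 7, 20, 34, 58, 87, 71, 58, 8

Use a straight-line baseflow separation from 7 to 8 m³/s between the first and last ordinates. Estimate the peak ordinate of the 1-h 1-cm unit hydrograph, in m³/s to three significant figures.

Direct runoff: 0.00, 12.86, 26.71, 50.57, 79.43, 63.29, 50.14, 0.00 m³/s; ΣQ_DR = 283.0 m³/s, peak = 79.43 m³/s.
Runoff depth d = ΣQ_DR·Δt / A = 283.0 × 3600 / (67.9 km²) = 15.00 mm.
The 1-cm UH is the DRH scaled by (10 mm)/d, so U_p = 79.43 × 10/15.00 = 52.9 m³/s.

U_p ≈ 52.9 m³/s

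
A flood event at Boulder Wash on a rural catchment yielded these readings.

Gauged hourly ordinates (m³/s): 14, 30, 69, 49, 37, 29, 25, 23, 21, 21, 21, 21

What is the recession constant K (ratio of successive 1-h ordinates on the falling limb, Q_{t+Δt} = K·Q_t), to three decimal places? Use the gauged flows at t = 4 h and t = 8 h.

K ≈ 0.868

Using the recession-limb readings at t = 4 h and t = 8 h: Q falls from 37 to 21 m³/s over 4 intervals.
K = (Q₂/Q₁)^(1/4) = (21/37)^(1/4) = 0.868.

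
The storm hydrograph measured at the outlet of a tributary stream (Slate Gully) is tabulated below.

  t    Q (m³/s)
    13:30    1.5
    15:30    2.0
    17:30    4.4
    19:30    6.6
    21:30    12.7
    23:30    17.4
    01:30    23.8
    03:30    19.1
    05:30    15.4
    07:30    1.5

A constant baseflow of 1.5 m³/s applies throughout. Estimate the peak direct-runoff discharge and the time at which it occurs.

Q_p = 22.3 m³/s at t = 01:30

Subtracting baseflow gives direct-runoff ordinates: 0.0, 0.5, 2.9, 5.1, 11.2, 15.9, 22.3, 17.6, 13.9, 0.0 m³/s.
The maximum is 22.3 m³/s, occurring at the reading for t = 01:30.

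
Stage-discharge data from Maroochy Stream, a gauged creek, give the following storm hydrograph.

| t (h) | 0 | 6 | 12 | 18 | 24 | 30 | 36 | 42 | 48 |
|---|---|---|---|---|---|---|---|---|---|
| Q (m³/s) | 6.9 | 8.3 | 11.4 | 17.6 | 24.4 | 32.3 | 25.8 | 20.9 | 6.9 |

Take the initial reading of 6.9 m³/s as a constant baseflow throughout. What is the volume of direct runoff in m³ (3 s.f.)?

Direct-runoff ordinates (Q − Q_b): 0.0, 1.4, 4.5, 10.7, 17.5, 25.4, 18.9, 14.0, 0.0 m³/s.
ΣQ_DR = 92.40 m³/s.
With Δt = 6 h = 21600 s, V = ΣQ_DR · Δt = 92.40 × 21600 = 2.00 × 10^6 m³.

V ≈ 2.00 × 10^6 m³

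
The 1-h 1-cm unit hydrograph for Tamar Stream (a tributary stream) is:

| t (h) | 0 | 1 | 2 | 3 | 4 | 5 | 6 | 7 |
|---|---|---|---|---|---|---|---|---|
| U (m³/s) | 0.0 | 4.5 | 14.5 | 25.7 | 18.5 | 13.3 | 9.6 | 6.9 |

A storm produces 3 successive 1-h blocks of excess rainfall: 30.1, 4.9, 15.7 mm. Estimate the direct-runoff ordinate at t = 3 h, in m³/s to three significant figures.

Q ≈ 91.5 m³/s

By discrete convolution, Q_j = Σ (P_i / 10 mm) · U_{j−i}.
At t = 3 h (j=3): Q = (30.1/10)·25.7 + (4.9/10)·14.5 + (15.7/10)·4.5 = 91.5 m³/s.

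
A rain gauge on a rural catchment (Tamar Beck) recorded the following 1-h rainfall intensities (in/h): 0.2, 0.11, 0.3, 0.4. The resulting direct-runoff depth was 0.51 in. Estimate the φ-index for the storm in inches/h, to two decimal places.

Only the 3 blocks with intensity above φ contribute runoff: 0.2, 0.3, 0.4 in/h.
Σ(I−φ)·Δt = d  ⇒  (0.2+0.3+0.4 − 3φ)·1 = 0.51
φ = (0.9000 − 0.51/1) / 3 = 0.13 in/h.

φ ≈ 0.13 in/h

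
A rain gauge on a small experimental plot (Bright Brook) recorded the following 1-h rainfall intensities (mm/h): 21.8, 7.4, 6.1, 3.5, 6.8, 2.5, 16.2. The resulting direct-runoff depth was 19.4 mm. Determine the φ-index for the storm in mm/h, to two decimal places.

Only the 2 blocks with intensity above φ contribute runoff: 21.8, 16.2 mm/h.
Σ(I−φ)·Δt = d  ⇒  (21.8+16.2 − 2φ)·1 = 19.4
φ = (38.00 − 19.4/1) / 2 = 9.30 mm/h.

φ ≈ 9.30 mm/h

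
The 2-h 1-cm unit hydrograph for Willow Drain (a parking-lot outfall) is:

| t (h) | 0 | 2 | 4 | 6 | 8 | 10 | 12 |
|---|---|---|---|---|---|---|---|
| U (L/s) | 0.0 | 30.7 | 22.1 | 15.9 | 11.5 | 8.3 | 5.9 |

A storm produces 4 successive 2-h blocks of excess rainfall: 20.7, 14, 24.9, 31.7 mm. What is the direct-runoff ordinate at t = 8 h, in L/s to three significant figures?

By discrete convolution, Q_j = Σ (P_i / 10 mm) · U_{j−i}.
At t = 8 h (j=4): Q = (20.7/10)·11.5 + (14/10)·15.9 + (24.9/10)·22.1 + (31.7/10)·30.7 = 198 L/s.

Q ≈ 198 L/s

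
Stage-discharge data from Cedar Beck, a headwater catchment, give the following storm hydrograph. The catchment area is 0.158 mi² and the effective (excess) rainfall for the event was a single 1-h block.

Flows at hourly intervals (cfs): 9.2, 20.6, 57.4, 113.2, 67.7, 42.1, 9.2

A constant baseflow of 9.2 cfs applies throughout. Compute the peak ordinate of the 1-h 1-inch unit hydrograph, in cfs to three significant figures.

Direct runoff: 0.0, 11.4, 48.2, 104.0, 58.5, 32.9, 0.0 cfs; ΣQ_DR = 255.0 cfs, peak = 104.0 cfs.
Runoff depth d = ΣQ_DR·Δt / A = 255.0 × 3600 / (0.158 mi²) = 2.501 in.
The 1-inch UH is the DRH scaled by (1 in)/d, so U_p = 104.0 × 1/2.501 = 41.6 cfs.

U_p ≈ 41.6 cfs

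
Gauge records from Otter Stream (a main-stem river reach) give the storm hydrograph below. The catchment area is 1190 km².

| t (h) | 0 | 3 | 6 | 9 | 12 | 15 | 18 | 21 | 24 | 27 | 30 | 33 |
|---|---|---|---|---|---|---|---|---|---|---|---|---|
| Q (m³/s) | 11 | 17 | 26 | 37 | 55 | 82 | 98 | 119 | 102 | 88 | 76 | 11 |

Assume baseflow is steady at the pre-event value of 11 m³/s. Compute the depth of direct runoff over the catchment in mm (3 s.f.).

Direct runoff: 0.0, 6.0, 15.0, 26.0, 44.0, 71.0, 87.0, 108.0, 91.0, 77.0, 65.0, 0.0 m³/s; ΣQ_DR = 590.0 m³/s.
V = ΣQ_DR · Δt = 590.0 × 10800 s = 6.372 × 10^6 m³.
Over A = 1190 km², depth = V / A = 5.35 mm.

d ≈ 5.35 mm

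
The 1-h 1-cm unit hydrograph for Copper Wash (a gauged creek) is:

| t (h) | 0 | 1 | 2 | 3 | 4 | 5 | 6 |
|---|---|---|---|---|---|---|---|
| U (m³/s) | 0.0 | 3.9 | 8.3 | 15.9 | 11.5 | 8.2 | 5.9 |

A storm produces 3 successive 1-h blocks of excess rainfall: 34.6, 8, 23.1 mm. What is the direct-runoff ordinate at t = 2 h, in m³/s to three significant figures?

By discrete convolution, Q_j = Σ (P_i / 10 mm) · U_{j−i}.
At t = 2 h (j=2): Q = (34.6/10)·8.3 + (8/10)·3.9 + (23.1/10)·0.0 = 31.8 m³/s.

Q ≈ 31.8 m³/s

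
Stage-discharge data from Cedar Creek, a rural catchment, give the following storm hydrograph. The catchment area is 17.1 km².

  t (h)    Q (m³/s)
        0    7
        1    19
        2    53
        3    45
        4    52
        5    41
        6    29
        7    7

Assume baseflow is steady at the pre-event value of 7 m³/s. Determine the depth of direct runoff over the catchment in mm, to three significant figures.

d ≈ 41.5 mm

Direct runoff: 0.0, 12.0, 46.0, 38.0, 45.0, 34.0, 22.0, 0.0 m³/s; ΣQ_DR = 197.0 m³/s.
V = ΣQ_DR · Δt = 197.0 × 3600 s = 7.092 × 10^5 m³.
Over A = 17.1 km², depth = V / A = 41.5 mm.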